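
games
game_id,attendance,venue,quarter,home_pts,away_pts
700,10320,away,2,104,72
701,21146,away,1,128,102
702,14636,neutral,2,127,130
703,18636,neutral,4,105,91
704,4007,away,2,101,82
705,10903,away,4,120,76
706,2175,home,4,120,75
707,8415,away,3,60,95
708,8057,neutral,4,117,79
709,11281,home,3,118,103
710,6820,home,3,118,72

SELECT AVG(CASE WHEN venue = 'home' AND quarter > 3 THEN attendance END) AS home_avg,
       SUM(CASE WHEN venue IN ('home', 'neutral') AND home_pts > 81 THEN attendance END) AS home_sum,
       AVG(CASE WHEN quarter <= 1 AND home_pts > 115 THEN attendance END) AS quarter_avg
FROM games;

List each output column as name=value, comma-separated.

[home_avg: venue = 'home' AND quarter > 3]
game_id=700: ✗
game_id=701: ✗
game_id=702: ✗
game_id=703: ✗
game_id=704: ✗
game_id=705: ✗
game_id=706: ✓ → 2175
game_id=707: ✗
game_id=708: ✗
game_id=709: ✗
game_id=710: ✗
home_avg = 2175
—
[home_sum: venue IN ('home', 'neutral') AND home_pts > 81]
game_id=700: ✗
game_id=701: ✗
game_id=702: ✓ → 14636
game_id=703: ✓ → 18636
game_id=704: ✗
game_id=705: ✗
game_id=706: ✓ → 2175
game_id=707: ✗
game_id=708: ✓ → 8057
game_id=709: ✓ → 11281
game_id=710: ✓ → 6820
home_sum = 14636 + 18636 + 2175 + 8057 + 11281 + 6820 = 61605
—
[quarter_avg: quarter <= 1 AND home_pts > 115]
game_id=700: ✗
game_id=701: ✓ → 21146
game_id=702: ✗
game_id=703: ✗
game_id=704: ✗
game_id=705: ✗
game_id=706: ✗
game_id=707: ✗
game_id=708: ✗
game_id=709: ✗
game_id=710: ✗
quarter_avg = 21146

home_avg=2175, home_sum=61605, quarter_avg=21146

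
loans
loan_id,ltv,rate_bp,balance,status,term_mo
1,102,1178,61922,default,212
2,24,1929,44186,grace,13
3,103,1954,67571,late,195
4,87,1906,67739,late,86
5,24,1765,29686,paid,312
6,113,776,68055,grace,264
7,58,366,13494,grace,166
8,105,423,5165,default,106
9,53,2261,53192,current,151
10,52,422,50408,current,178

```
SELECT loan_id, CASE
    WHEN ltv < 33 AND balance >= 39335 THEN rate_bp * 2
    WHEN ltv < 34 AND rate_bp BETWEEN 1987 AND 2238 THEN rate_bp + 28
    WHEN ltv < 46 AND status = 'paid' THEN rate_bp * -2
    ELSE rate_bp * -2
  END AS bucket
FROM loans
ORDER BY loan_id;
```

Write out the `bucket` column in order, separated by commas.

loan_id=1: ELSE → -2356
loan_id=2: ltv < 33 AND balance >= 39335 → 3858
loan_id=3: ELSE → -3908
loan_id=4: ELSE → -3812
loan_id=5: ltv < 46 AND status = 'paid' → -3530
loan_id=6: ELSE → -1552
loan_id=7: ELSE → -732
loan_id=8: ELSE → -846
loan_id=9: ELSE → -4522
loan_id=10: ELSE → -844

-2356, 3858, -3908, -3812, -3530, -1552, -732, -846, -4522, -844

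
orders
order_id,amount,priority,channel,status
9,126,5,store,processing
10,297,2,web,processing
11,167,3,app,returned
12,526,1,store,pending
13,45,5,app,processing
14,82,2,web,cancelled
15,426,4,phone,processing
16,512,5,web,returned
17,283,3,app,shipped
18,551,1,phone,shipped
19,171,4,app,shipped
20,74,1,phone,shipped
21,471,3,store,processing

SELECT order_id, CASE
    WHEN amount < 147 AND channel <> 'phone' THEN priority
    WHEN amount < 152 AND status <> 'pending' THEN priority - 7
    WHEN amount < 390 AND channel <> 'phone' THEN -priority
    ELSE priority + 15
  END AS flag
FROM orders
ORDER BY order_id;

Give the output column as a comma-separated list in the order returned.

5, -2, -3, 16, 5, 2, 19, 20, -3, 16, -4, -6, 18

order_id=9: amount < 147 AND channel <> 'phone' → 5
order_id=10: amount < 390 AND channel <> 'phone' → -2
order_id=11: amount < 390 AND channel <> 'phone' → -3
order_id=12: ELSE → 16
order_id=13: amount < 147 AND channel <> 'phone' → 5
order_id=14: amount < 147 AND channel <> 'phone' → 2
order_id=15: ELSE → 19
order_id=16: ELSE → 20
order_id=17: amount < 390 AND channel <> 'phone' → -3
order_id=18: ELSE → 16
order_id=19: amount < 390 AND channel <> 'phone' → -4
order_id=20: amount < 152 AND status <> 'pending' → -6
order_id=21: ELSE → 18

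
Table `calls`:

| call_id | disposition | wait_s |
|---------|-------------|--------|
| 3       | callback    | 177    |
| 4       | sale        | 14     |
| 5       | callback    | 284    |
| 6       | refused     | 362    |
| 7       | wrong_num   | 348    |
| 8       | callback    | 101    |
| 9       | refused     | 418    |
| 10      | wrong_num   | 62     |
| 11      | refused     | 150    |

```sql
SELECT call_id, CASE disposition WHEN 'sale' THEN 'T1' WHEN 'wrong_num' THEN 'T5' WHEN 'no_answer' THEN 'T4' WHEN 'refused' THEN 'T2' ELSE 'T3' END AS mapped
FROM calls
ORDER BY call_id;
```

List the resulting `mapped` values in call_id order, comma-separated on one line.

T3, T1, T3, T2, T5, T3, T2, T5, T2

call_id=3: ELSE → T3
call_id=4: disposition='sale' → T1
call_id=5: ELSE → T3
call_id=6: disposition='refused' → T2
call_id=7: disposition='wrong_num' → T5
call_id=8: ELSE → T3
call_id=9: disposition='refused' → T2
call_id=10: disposition='wrong_num' → T5
call_id=11: disposition='refused' → T2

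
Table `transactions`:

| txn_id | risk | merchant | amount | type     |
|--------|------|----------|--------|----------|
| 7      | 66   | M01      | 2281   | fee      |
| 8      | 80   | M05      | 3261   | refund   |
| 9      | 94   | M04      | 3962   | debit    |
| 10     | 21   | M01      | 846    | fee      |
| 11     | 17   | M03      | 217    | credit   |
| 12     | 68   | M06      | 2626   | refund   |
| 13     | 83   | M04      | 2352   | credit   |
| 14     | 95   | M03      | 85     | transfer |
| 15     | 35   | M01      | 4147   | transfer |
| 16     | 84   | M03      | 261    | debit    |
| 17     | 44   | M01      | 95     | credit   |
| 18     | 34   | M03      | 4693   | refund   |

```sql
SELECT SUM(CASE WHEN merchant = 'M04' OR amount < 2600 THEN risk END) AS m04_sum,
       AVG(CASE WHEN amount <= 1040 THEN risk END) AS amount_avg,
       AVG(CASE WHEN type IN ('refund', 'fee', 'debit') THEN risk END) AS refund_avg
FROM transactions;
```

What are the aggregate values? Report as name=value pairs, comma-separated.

m04_sum=504, amount_avg=52.2, refund_avg=63.8571428571

[m04_sum: merchant = 'M04' OR amount < 2600]
txn_id=7: ✓ → 66
txn_id=8: ✗
txn_id=9: ✓ → 94
txn_id=10: ✓ → 21
txn_id=11: ✓ → 17
txn_id=12: ✗
txn_id=13: ✓ → 83
txn_id=14: ✓ → 95
txn_id=15: ✗
txn_id=16: ✓ → 84
txn_id=17: ✓ → 44
txn_id=18: ✗
m04_sum = 66 + 94 + 21 + 17 + 83 + 95 + 84 + 44 = 504
—
[amount_avg: amount <= 1040]
txn_id=7: ✗
txn_id=8: ✗
txn_id=9: ✗
txn_id=10: ✓ → 21
txn_id=11: ✓ → 17
txn_id=12: ✗
txn_id=13: ✗
txn_id=14: ✓ → 95
txn_id=15: ✗
txn_id=16: ✓ → 84
txn_id=17: ✓ → 44
txn_id=18: ✗
amount_avg = (21 + 17 + 95 + 84 + 44) / 5 = 52.2
—
[refund_avg: type IN ('refund', 'fee', 'debit')]
txn_id=7: ✓ → 66
txn_id=8: ✓ → 80
txn_id=9: ✓ → 94
txn_id=10: ✓ → 21
txn_id=11: ✗
txn_id=12: ✓ → 68
txn_id=13: ✗
txn_id=14: ✗
txn_id=15: ✗
txn_id=16: ✓ → 84
txn_id=17: ✗
txn_id=18: ✓ → 34
refund_avg = (66 + 80 + 94 + 21 + 68 + 84 + 34) / 7 = 63.8571428571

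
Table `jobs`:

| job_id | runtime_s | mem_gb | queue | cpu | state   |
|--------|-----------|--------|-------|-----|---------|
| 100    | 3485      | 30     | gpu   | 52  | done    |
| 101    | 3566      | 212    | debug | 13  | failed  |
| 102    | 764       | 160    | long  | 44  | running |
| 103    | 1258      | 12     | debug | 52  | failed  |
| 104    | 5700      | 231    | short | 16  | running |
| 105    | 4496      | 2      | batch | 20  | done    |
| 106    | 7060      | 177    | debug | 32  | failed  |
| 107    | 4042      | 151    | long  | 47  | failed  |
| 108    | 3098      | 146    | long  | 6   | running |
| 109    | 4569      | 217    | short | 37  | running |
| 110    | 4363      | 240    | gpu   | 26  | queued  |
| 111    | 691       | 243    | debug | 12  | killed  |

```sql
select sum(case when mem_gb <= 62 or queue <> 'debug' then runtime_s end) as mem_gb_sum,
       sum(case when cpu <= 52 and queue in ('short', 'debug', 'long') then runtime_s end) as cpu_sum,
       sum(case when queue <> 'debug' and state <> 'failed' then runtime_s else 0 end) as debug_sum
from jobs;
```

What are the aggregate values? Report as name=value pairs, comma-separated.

[mem_gb_sum: mem_gb <= 62 or queue <> 'debug']
job_id=100: ✓ → 3485
job_id=101: ✗
job_id=102: ✓ → 764
job_id=103: ✓ → 1258
job_id=104: ✓ → 5700
job_id=105: ✓ → 4496
job_id=106: ✗
job_id=107: ✓ → 4042
job_id=108: ✓ → 3098
job_id=109: ✓ → 4569
job_id=110: ✓ → 4363
job_id=111: ✗
mem_gb_sum = 3485 + 764 + 1258 + 5700 + 4496 + 4042 + 3098 + 4569 + 4363 = 31775
—
[cpu_sum: cpu <= 52 and queue in ('short', 'debug', 'long')]
job_id=100: ✗
job_id=101: ✓ → 3566
job_id=102: ✓ → 764
job_id=103: ✓ → 1258
job_id=104: ✓ → 5700
job_id=105: ✗
job_id=106: ✓ → 7060
job_id=107: ✓ → 4042
job_id=108: ✓ → 3098
job_id=109: ✓ → 4569
job_id=110: ✗
job_id=111: ✓ → 691
cpu_sum = 3566 + 764 + 1258 + 5700 + 7060 + 4042 + 3098 + 4569 + 691 = 30748
—
[debug_sum: queue <> 'debug' and state <> 'failed']
job_id=100: ✓ → 3485
job_id=101: ✗
job_id=102: ✓ → 764
job_id=103: ✗
job_id=104: ✓ → 5700
job_id=105: ✓ → 4496
job_id=106: ✗
job_id=107: ✗
job_id=108: ✓ → 3098
job_id=109: ✓ → 4569
job_id=110: ✓ → 4363
job_id=111: ✗
debug_sum = 3485 + 764 + 5700 + 4496 + 3098 + 4569 + 4363 = 26475

mem_gb_sum=31775, cpu_sum=30748, debug_sum=26475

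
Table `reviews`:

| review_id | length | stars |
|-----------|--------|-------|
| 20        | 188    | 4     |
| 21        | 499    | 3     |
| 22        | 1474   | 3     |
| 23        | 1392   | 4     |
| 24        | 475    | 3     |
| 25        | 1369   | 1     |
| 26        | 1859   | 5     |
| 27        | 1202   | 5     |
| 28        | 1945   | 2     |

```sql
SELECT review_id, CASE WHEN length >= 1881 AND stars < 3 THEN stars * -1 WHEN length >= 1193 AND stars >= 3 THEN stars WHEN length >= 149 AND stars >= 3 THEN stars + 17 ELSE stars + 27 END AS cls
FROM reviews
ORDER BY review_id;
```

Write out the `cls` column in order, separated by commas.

21, 20, 3, 4, 20, 28, 5, 5, -2

review_id=20: length >= 149 AND stars >= 3 → 21
review_id=21: length >= 149 AND stars >= 3 → 20
review_id=22: length >= 1193 AND stars >= 3 → 3
review_id=23: length >= 1193 AND stars >= 3 → 4
review_id=24: length >= 149 AND stars >= 3 → 20
review_id=25: ELSE → 28
review_id=26: length >= 1193 AND stars >= 3 → 5
review_id=27: length >= 1193 AND stars >= 3 → 5
review_id=28: length >= 1881 AND stars < 3 → -2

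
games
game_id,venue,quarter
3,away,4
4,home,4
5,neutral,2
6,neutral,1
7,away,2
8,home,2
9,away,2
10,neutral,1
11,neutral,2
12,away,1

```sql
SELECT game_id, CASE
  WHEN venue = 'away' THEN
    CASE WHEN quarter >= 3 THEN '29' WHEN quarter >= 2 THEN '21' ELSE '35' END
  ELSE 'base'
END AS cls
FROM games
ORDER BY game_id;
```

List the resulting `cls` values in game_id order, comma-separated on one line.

29, base, base, base, 21, base, 21, base, base, 35

game_id=3: venue='away' → inner[quarter >= 3] → 29
game_id=4: venue='home' → outer ELSE → base
game_id=5: venue='neutral' → outer ELSE → base
game_id=6: venue='neutral' → outer ELSE → base
game_id=7: venue='away' → inner[quarter >= 2] → 21
game_id=8: venue='home' → outer ELSE → base
game_id=9: venue='away' → inner[quarter >= 2] → 21
game_id=10: venue='neutral' → outer ELSE → base
game_id=11: venue='neutral' → outer ELSE → base
game_id=12: venue='away' → inner[ELSE] → 35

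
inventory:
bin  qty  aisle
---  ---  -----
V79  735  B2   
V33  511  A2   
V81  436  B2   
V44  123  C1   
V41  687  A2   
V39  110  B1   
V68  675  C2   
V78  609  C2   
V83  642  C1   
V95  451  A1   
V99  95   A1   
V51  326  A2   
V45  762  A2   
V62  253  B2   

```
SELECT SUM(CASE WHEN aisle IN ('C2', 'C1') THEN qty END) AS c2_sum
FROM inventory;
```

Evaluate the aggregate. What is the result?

bin=V79: ✗
bin=V33: ✗
bin=V81: ✗
bin=V44: ✓ → 123
bin=V41: ✗
bin=V39: ✗
bin=V68: ✓ → 675
bin=V78: ✓ → 609
bin=V83: ✓ → 642
bin=V95: ✗
bin=V99: ✗
bin=V51: ✗
bin=V45: ✗
bin=V62: ✗
c2_sum = 123 + 675 + 609 + 642 = 2049

2049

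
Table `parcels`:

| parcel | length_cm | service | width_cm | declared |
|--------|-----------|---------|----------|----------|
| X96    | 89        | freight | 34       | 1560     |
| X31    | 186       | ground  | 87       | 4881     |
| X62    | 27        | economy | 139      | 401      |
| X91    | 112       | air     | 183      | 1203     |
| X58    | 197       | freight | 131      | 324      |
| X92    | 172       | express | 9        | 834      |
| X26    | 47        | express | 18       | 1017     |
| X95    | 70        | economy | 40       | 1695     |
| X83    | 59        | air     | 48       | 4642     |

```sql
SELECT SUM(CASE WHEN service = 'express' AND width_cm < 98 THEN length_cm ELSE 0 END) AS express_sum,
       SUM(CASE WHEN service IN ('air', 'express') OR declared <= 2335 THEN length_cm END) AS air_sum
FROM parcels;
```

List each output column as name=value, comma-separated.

[express_sum: service = 'express' AND width_cm < 98]
parcel=X96: ✗
parcel=X31: ✗
parcel=X62: ✗
parcel=X91: ✗
parcel=X58: ✗
parcel=X92: ✓ → 172
parcel=X26: ✓ → 47
parcel=X95: ✗
parcel=X83: ✗
express_sum = 172 + 47 = 219
—
[air_sum: service IN ('air', 'express') OR declared <= 2335]
parcel=X96: ✓ → 89
parcel=X31: ✗
parcel=X62: ✓ → 27
parcel=X91: ✓ → 112
parcel=X58: ✓ → 197
parcel=X92: ✓ → 172
parcel=X26: ✓ → 47
parcel=X95: ✓ → 70
parcel=X83: ✓ → 59
air_sum = 89 + 27 + 112 + 197 + 172 + 47 + 70 + 59 = 773

express_sum=219, air_sum=773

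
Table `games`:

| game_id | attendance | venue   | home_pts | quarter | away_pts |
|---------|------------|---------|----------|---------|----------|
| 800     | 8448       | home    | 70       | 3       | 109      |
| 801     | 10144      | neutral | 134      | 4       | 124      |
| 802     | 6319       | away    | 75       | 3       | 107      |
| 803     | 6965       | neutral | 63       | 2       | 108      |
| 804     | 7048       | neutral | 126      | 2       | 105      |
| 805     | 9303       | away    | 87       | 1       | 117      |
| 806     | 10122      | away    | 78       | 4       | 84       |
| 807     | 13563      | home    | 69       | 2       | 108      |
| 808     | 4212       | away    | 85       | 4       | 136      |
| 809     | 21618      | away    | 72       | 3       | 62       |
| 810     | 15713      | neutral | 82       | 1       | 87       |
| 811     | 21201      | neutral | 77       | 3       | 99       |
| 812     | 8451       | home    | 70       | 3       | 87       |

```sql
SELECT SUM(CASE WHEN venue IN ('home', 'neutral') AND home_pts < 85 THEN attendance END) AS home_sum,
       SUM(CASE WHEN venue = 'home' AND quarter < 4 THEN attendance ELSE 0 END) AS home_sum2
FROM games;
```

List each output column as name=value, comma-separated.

[home_sum: venue IN ('home', 'neutral') AND home_pts < 85]
game_id=800: ✓ → 8448
game_id=801: ✗
game_id=802: ✗
game_id=803: ✓ → 6965
game_id=804: ✗
game_id=805: ✗
game_id=806: ✗
game_id=807: ✓ → 13563
game_id=808: ✗
game_id=809: ✗
game_id=810: ✓ → 15713
game_id=811: ✓ → 21201
game_id=812: ✓ → 8451
home_sum = 8448 + 6965 + 13563 + 15713 + 21201 + 8451 = 74341
—
[home_sum2: venue = 'home' AND quarter < 4]
game_id=800: ✓ → 8448
game_id=801: ✗
game_id=802: ✗
game_id=803: ✗
game_id=804: ✗
game_id=805: ✗
game_id=806: ✗
game_id=807: ✓ → 13563
game_id=808: ✗
game_id=809: ✗
game_id=810: ✗
game_id=811: ✗
game_id=812: ✓ → 8451
home_sum2 = 8448 + 13563 + 8451 = 30462

home_sum=74341, home_sum2=30462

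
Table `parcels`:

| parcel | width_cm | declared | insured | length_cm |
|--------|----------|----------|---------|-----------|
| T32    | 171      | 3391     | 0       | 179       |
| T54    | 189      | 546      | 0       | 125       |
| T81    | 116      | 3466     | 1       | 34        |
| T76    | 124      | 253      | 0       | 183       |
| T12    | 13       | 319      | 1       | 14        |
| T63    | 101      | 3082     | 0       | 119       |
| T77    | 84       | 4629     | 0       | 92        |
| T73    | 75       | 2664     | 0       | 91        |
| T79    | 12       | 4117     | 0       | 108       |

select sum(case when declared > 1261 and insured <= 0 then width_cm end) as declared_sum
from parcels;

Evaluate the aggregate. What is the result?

parcel=T32: ✓ → 171
parcel=T54: ✗
parcel=T81: ✗
parcel=T76: ✗
parcel=T12: ✗
parcel=T63: ✓ → 101
parcel=T77: ✓ → 84
parcel=T73: ✓ → 75
parcel=T79: ✓ → 12
declared_sum = 171 + 101 + 84 + 75 + 12 = 443

443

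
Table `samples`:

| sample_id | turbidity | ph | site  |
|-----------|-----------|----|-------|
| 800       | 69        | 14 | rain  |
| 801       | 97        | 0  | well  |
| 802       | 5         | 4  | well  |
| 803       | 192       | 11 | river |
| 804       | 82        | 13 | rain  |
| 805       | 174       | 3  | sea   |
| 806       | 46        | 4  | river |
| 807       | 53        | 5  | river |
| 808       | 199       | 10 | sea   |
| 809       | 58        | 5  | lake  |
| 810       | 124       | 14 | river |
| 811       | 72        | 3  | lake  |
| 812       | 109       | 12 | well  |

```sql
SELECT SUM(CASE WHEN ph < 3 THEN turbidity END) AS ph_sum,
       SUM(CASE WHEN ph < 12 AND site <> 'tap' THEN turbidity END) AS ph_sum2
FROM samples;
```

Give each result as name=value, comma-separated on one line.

ph_sum=97, ph_sum2=896

[ph_sum: ph < 3]
sample_id=800: ✗
sample_id=801: ✓ → 97
sample_id=802: ✗
sample_id=803: ✗
sample_id=804: ✗
sample_id=805: ✗
sample_id=806: ✗
sample_id=807: ✗
sample_id=808: ✗
sample_id=809: ✗
sample_id=810: ✗
sample_id=811: ✗
sample_id=812: ✗
ph_sum = 97
—
[ph_sum2: ph < 12 AND site <> 'tap']
sample_id=800: ✗
sample_id=801: ✓ → 97
sample_id=802: ✓ → 5
sample_id=803: ✓ → 192
sample_id=804: ✗
sample_id=805: ✓ → 174
sample_id=806: ✓ → 46
sample_id=807: ✓ → 53
sample_id=808: ✓ → 199
sample_id=809: ✓ → 58
sample_id=810: ✗
sample_id=811: ✓ → 72
sample_id=812: ✗
ph_sum2 = 97 + 5 + 192 + 174 + 46 + 53 + 199 + 58 + 72 = 896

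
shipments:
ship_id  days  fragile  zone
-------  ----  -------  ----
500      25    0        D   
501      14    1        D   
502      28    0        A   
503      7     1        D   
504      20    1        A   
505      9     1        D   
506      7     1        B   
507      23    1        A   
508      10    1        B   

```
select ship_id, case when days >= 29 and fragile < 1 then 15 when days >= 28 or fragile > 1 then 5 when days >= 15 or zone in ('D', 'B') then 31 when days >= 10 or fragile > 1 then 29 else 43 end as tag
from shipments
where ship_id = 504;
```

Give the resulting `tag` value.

31

ship_id = 504: days=20, fragile=1, zone=A.
days >= 29 and fragile < 1 → false
days >= 28 or fragile > 1 → false
days >= 15 or zone in ('D', 'B') → true → 31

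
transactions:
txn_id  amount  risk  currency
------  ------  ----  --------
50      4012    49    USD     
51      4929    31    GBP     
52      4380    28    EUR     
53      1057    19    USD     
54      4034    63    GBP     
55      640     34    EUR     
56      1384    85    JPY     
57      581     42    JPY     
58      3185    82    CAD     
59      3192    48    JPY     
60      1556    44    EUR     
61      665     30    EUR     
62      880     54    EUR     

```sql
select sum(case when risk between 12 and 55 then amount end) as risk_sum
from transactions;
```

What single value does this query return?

txn_id=50: ✓ → 4012
txn_id=51: ✓ → 4929
txn_id=52: ✓ → 4380
txn_id=53: ✓ → 1057
txn_id=54: ✗
txn_id=55: ✓ → 640
txn_id=56: ✗
txn_id=57: ✓ → 581
txn_id=58: ✗
txn_id=59: ✓ → 3192
txn_id=60: ✓ → 1556
txn_id=61: ✓ → 665
txn_id=62: ✓ → 880
risk_sum = 4012 + 4929 + 4380 + 1057 + 640 + 581 + 3192 + 1556 + 665 + 880 = 21892

21892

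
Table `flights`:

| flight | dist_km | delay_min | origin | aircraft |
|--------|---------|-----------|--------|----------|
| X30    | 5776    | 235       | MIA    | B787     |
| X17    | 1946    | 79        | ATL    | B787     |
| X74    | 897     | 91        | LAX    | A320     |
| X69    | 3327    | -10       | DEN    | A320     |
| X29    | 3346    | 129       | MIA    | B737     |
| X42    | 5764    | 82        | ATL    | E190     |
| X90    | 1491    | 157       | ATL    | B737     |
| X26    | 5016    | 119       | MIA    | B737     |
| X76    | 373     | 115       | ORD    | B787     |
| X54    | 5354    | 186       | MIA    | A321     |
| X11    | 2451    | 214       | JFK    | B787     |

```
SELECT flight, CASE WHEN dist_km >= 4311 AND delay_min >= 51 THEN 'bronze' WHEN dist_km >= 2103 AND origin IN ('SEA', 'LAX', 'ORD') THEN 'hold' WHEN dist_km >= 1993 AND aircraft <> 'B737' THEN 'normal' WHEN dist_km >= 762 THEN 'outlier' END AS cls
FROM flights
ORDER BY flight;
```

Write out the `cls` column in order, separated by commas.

flight=X11: dist_km >= 1993 AND aircraft <> 'B737' → normal
flight=X17: dist_km >= 762 → outlier
flight=X26: dist_km >= 4311 AND delay_min >= 51 → bronze
flight=X29: dist_km >= 762 → outlier
flight=X30: dist_km >= 4311 AND delay_min >= 51 → bronze
flight=X42: dist_km >= 4311 AND delay_min >= 51 → bronze
flight=X54: dist_km >= 4311 AND delay_min >= 51 → bronze
flight=X69: dist_km >= 1993 AND aircraft <> 'B737' → normal
flight=X74: dist_km >= 762 → outlier
flight=X76: (no match → NULL) → NULL
flight=X90: dist_km >= 762 → outlier

normal, outlier, bronze, outlier, bronze, bronze, bronze, normal, outlier, NULL, outlier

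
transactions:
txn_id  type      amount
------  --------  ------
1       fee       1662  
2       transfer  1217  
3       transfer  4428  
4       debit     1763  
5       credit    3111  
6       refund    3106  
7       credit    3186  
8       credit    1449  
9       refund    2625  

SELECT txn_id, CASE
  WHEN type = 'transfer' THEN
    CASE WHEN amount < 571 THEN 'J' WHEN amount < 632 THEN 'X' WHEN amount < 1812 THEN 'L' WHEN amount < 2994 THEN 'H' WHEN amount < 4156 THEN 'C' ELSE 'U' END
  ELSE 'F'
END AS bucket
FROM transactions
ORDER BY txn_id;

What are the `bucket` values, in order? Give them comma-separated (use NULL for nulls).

F, L, U, F, F, F, F, F, F

txn_id=1: type='fee' → outer ELSE → F
txn_id=2: type='transfer' → inner[amount < 1812] → L
txn_id=3: type='transfer' → inner[ELSE] → U
txn_id=4: type='debit' → outer ELSE → F
txn_id=5: type='credit' → outer ELSE → F
txn_id=6: type='refund' → outer ELSE → F
txn_id=7: type='credit' → outer ELSE → F
txn_id=8: type='credit' → outer ELSE → F
txn_id=9: type='refund' → outer ELSE → F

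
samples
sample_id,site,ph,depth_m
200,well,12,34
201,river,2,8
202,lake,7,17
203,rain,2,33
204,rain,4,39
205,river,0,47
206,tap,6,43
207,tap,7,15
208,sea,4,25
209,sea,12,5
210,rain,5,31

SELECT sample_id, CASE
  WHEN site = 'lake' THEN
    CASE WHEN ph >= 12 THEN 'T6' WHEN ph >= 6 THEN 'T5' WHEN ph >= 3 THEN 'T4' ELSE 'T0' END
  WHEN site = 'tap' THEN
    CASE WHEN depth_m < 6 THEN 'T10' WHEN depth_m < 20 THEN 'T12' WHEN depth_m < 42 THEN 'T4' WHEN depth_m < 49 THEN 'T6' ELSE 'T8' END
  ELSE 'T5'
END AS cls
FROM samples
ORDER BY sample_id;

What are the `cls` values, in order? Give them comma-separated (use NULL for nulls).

sample_id=200: site='well' → outer ELSE → T5
sample_id=201: site='river' → outer ELSE → T5
sample_id=202: site='lake' → inner[ph >= 6] → T5
sample_id=203: site='rain' → outer ELSE → T5
sample_id=204: site='rain' → outer ELSE → T5
sample_id=205: site='river' → outer ELSE → T5
sample_id=206: site='tap' → inner[depth_m < 49] → T6
sample_id=207: site='tap' → inner[depth_m < 20] → T12
sample_id=208: site='sea' → outer ELSE → T5
sample_id=209: site='sea' → outer ELSE → T5
sample_id=210: site='rain' → outer ELSE → T5

T5, T5, T5, T5, T5, T5, T6, T12, T5, T5, T5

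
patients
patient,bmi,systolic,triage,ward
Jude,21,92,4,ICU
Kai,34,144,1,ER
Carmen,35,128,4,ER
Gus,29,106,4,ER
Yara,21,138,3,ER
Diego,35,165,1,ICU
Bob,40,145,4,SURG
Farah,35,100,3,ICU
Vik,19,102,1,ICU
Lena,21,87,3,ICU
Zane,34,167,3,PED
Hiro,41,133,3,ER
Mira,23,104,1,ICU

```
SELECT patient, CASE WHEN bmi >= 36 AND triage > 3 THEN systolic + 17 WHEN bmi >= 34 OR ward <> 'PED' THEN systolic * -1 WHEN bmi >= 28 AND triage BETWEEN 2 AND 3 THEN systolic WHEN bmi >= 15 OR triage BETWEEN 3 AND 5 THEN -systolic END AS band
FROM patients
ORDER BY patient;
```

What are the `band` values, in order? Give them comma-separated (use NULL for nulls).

patient=Bob: bmi >= 36 AND triage > 3 → 162
patient=Carmen: bmi >= 34 OR ward <> 'PED' → -128
patient=Diego: bmi >= 34 OR ward <> 'PED' → -165
patient=Farah: bmi >= 34 OR ward <> 'PED' → -100
patient=Gus: bmi >= 34 OR ward <> 'PED' → -106
patient=Hiro: bmi >= 34 OR ward <> 'PED' → -133
patient=Jude: bmi >= 34 OR ward <> 'PED' → -92
patient=Kai: bmi >= 34 OR ward <> 'PED' → -144
patient=Lena: bmi >= 34 OR ward <> 'PED' → -87
patient=Mira: bmi >= 34 OR ward <> 'PED' → -104
patient=Vik: bmi >= 34 OR ward <> 'PED' → -102
patient=Yara: bmi >= 34 OR ward <> 'PED' → -138
patient=Zane: bmi >= 34 OR ward <> 'PED' → -167

162, -128, -165, -100, -106, -133, -92, -144, -87, -104, -102, -138, -167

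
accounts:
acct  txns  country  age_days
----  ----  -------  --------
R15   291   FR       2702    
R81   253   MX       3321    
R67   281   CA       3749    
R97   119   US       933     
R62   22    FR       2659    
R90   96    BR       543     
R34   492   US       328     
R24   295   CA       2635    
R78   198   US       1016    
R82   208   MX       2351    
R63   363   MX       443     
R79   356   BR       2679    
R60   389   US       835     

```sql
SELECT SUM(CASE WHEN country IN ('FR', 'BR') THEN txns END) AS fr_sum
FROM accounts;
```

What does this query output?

acct=R15: ✓ → 291
acct=R81: ✗
acct=R67: ✗
acct=R97: ✗
acct=R62: ✓ → 22
acct=R90: ✓ → 96
acct=R34: ✗
acct=R24: ✗
acct=R78: ✗
acct=R82: ✗
acct=R63: ✗
acct=R79: ✓ → 356
acct=R60: ✗
fr_sum = 291 + 22 + 96 + 356 = 765

765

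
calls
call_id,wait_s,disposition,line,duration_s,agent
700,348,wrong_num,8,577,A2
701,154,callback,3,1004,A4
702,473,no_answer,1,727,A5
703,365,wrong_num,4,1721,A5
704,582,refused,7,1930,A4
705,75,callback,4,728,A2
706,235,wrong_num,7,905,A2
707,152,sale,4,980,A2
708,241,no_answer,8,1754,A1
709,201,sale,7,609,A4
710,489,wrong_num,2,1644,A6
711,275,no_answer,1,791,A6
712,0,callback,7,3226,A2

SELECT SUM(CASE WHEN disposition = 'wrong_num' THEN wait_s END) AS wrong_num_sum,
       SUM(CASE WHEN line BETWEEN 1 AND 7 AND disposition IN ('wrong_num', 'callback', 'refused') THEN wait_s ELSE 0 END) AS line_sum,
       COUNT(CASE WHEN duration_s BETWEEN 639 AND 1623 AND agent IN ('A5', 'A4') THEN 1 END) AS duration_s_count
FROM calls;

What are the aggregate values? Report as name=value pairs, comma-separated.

[wrong_num_sum: disposition = 'wrong_num']
call_id=700: ✓ → 348
call_id=701: ✗
call_id=702: ✗
call_id=703: ✓ → 365
call_id=704: ✗
call_id=705: ✗
call_id=706: ✓ → 235
call_id=707: ✗
call_id=708: ✗
call_id=709: ✗
call_id=710: ✓ → 489
call_id=711: ✗
call_id=712: ✗
wrong_num_sum = 348 + 365 + 235 + 489 = 1437
—
[line_sum: line BETWEEN 1 AND 7 AND disposition IN ('wrong_num', 'callback', 'refused')]
call_id=700: ✗
call_id=701: ✓ → 154
call_id=702: ✗
call_id=703: ✓ → 365
call_id=704: ✓ → 582
call_id=705: ✓ → 75
call_id=706: ✓ → 235
call_id=707: ✗
call_id=708: ✗
call_id=709: ✗
call_id=710: ✓ → 489
call_id=711: ✗
call_id=712: ✓ → 0
line_sum = 154 + 365 + 582 + 75 + 235 + 489 = 1900
—
[duration_s_count: duration_s BETWEEN 639 AND 1623 AND agent IN ('A5', 'A4')]
call_id=700: ✗
call_id=701: ✓ → 1
call_id=702: ✓ → 1
call_id=703: ✗
call_id=704: ✗
call_id=705: ✗
call_id=706: ✗
call_id=707: ✗
call_id=708: ✗
call_id=709: ✗
call_id=710: ✗
call_id=711: ✗
call_id=712: ✗
duration_s_count = COUNT(1, 1) = 2

wrong_num_sum=1437, line_sum=1900, duration_s_count=2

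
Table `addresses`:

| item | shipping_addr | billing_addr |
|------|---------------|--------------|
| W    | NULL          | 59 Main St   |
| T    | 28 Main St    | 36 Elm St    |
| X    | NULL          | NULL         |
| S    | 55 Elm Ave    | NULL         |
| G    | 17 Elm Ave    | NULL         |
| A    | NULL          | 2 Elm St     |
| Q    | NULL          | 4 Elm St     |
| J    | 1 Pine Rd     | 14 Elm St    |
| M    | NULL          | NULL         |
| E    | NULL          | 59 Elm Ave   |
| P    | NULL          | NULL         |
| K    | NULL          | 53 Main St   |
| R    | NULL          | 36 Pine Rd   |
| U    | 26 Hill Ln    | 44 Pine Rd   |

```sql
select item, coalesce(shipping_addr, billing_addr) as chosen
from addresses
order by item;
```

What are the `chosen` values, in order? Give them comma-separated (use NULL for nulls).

2 Elm St, 59 Elm Ave, 17 Elm Ave, 1 Pine Rd, 53 Main St, NULL, NULL, 4 Elm St, 36 Pine Rd, 55 Elm Ave, 28 Main St, 26 Hill Ln, 59 Main St, NULL

item=A: shipping_addr=NULL, billing_addr=2 Elm St → 2 Elm St
item=E: shipping_addr=NULL, billing_addr=59 Elm Ave → 59 Elm Ave
item=G: shipping_addr=17 Elm Ave → 17 Elm Ave
item=J: shipping_addr=1 Pine Rd → 1 Pine Rd
item=K: shipping_addr=NULL, billing_addr=53 Main St → 53 Main St
item=M: shipping_addr=NULL, billing_addr=NULL (all NULL) → NULL
item=P: shipping_addr=NULL, billing_addr=NULL (all NULL) → NULL
item=Q: shipping_addr=NULL, billing_addr=4 Elm St → 4 Elm St
item=R: shipping_addr=NULL, billing_addr=36 Pine Rd → 36 Pine Rd
item=S: shipping_addr=55 Elm Ave → 55 Elm Ave
item=T: shipping_addr=28 Main St → 28 Main St
item=U: shipping_addr=26 Hill Ln → 26 Hill Ln
item=W: shipping_addr=NULL, billing_addr=59 Main St → 59 Main St
item=X: shipping_addr=NULL, billing_addr=NULL (all NULL) → NULL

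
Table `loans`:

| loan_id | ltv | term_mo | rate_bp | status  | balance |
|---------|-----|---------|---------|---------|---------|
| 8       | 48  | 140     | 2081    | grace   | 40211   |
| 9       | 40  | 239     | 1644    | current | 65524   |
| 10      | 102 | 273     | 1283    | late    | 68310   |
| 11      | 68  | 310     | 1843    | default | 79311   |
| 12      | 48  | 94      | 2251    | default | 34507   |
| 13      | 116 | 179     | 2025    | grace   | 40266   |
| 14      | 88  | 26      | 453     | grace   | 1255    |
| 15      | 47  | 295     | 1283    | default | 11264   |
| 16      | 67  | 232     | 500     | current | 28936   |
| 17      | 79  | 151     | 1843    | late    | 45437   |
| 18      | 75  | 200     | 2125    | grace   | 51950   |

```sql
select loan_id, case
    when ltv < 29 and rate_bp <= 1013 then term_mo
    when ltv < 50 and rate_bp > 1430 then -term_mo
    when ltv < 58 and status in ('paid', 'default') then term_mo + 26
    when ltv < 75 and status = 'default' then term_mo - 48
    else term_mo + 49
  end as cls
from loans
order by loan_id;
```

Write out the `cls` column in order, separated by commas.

loan_id=8: ltv < 50 and rate_bp > 1430 → -140
loan_id=9: ltv < 50 and rate_bp > 1430 → -239
loan_id=10: ELSE → 322
loan_id=11: ltv < 75 and status = 'default' → 262
loan_id=12: ltv < 50 and rate_bp > 1430 → -94
loan_id=13: ELSE → 228
loan_id=14: ELSE → 75
loan_id=15: ltv < 58 and status in ('paid', 'default') → 321
loan_id=16: ELSE → 281
loan_id=17: ELSE → 200
loan_id=18: ELSE → 249

-140, -239, 322, 262, -94, 228, 75, 321, 281, 200, 249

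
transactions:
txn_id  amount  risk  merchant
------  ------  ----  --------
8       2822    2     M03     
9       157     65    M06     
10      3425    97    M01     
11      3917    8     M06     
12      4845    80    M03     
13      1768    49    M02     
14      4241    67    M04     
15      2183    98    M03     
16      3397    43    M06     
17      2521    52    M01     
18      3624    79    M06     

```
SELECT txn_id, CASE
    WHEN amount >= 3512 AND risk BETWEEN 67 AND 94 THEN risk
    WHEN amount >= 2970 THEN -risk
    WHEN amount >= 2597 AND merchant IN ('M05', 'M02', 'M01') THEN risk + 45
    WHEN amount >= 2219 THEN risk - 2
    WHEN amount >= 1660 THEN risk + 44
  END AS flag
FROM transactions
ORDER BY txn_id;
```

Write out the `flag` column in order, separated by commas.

txn_id=8: amount >= 2219 → 0
txn_id=9: (no match → NULL) → NULL
txn_id=10: amount >= 2970 → -97
txn_id=11: amount >= 2970 → -8
txn_id=12: amount >= 3512 AND risk BETWEEN 67 AND 94 → 80
txn_id=13: amount >= 1660 → 93
txn_id=14: amount >= 3512 AND risk BETWEEN 67 AND 94 → 67
txn_id=15: amount >= 1660 → 142
txn_id=16: amount >= 2970 → -43
txn_id=17: amount >= 2219 → 50
txn_id=18: amount >= 3512 AND risk BETWEEN 67 AND 94 → 79

0, NULL, -97, -8, 80, 93, 67, 142, -43, 50, 79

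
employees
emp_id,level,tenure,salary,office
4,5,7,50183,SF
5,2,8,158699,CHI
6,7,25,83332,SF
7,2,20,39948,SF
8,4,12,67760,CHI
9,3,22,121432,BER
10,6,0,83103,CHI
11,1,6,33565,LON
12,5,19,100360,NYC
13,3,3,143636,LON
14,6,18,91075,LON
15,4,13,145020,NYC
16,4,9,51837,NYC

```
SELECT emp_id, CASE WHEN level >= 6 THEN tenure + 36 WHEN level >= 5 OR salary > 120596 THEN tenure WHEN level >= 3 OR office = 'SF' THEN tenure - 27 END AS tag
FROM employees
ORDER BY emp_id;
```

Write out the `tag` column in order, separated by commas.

emp_id=4: level >= 5 OR salary > 120596 → 7
emp_id=5: level >= 5 OR salary > 120596 → 8
emp_id=6: level >= 6 → 61
emp_id=7: level >= 3 OR office = 'SF' → -7
emp_id=8: level >= 3 OR office = 'SF' → -15
emp_id=9: level >= 5 OR salary > 120596 → 22
emp_id=10: level >= 6 → 36
emp_id=11: (no match → NULL) → NULL
emp_id=12: level >= 5 OR salary > 120596 → 19
emp_id=13: level >= 5 OR salary > 120596 → 3
emp_id=14: level >= 6 → 54
emp_id=15: level >= 5 OR salary > 120596 → 13
emp_id=16: level >= 3 OR office = 'SF' → -18

7, 8, 61, -7, -15, 22, 36, NULL, 19, 3, 54, 13, -18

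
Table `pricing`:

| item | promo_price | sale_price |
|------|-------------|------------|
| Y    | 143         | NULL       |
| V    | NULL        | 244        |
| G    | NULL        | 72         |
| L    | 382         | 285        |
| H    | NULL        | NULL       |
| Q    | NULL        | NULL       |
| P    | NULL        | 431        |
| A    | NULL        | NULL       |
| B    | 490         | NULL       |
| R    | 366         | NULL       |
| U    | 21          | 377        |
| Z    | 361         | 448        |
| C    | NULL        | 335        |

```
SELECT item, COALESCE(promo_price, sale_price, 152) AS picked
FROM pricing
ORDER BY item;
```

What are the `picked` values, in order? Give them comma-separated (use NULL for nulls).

152, 490, 335, 72, 152, 382, 431, 152, 366, 21, 244, 143, 361

item=A: promo_price=NULL, sale_price=NULL, → literal 152 → 152
item=B: promo_price=490 → 490
item=C: promo_price=NULL, sale_price=335 → 335
item=G: promo_price=NULL, sale_price=72 → 72
item=H: promo_price=NULL, sale_price=NULL, → literal 152 → 152
item=L: promo_price=382 → 382
item=P: promo_price=NULL, sale_price=431 → 431
item=Q: promo_price=NULL, sale_price=NULL, → literal 152 → 152
item=R: promo_price=366 → 366
item=U: promo_price=21 → 21
item=V: promo_price=NULL, sale_price=244 → 244
item=Y: promo_price=143 → 143
item=Z: promo_price=361 → 361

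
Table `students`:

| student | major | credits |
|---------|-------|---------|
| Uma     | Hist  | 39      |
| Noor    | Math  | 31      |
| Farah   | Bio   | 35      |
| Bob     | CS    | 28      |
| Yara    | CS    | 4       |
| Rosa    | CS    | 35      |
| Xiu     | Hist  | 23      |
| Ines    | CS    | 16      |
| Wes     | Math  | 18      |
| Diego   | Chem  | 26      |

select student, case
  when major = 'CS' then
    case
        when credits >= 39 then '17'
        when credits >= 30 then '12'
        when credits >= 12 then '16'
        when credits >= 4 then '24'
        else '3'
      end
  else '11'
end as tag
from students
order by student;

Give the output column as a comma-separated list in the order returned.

student=Bob: major='CS' → inner[credits >= 12] → 16
student=Diego: major='Chem' → outer ELSE → 11
student=Farah: major='Bio' → outer ELSE → 11
student=Ines: major='CS' → inner[credits >= 12] → 16
student=Noor: major='Math' → outer ELSE → 11
student=Rosa: major='CS' → inner[credits >= 30] → 12
student=Uma: major='Hist' → outer ELSE → 11
student=Wes: major='Math' → outer ELSE → 11
student=Xiu: major='Hist' → outer ELSE → 11
student=Yara: major='CS' → inner[credits >= 4] → 24

16, 11, 11, 16, 11, 12, 11, 11, 11, 24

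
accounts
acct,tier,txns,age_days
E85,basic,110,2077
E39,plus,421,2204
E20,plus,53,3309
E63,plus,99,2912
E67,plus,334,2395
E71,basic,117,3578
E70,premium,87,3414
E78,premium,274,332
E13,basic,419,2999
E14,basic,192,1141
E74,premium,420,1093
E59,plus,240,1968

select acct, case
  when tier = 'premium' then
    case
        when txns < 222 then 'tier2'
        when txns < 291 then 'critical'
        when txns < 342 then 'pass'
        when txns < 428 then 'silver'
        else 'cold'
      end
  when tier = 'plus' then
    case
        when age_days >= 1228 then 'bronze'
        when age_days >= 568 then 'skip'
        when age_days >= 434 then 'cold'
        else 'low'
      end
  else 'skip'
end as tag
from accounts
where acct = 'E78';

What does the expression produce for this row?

acct = E78: tier=premium, txns=274, age_days=332.
tier='premium' → inner[txns < 291] → critical

critical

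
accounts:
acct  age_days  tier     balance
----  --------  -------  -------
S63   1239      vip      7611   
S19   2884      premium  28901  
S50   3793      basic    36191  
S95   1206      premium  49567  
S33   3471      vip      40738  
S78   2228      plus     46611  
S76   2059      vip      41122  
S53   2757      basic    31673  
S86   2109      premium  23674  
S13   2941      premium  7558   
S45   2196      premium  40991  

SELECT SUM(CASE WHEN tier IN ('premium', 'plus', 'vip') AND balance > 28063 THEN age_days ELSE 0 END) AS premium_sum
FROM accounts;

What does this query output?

acct=S63: ✗
acct=S19: ✓ → 2884
acct=S50: ✗
acct=S95: ✓ → 1206
acct=S33: ✓ → 3471
acct=S78: ✓ → 2228
acct=S76: ✓ → 2059
acct=S53: ✗
acct=S86: ✗
acct=S13: ✗
acct=S45: ✓ → 2196
premium_sum = 2884 + 1206 + 3471 + 2228 + 2059 + 2196 = 14044

14044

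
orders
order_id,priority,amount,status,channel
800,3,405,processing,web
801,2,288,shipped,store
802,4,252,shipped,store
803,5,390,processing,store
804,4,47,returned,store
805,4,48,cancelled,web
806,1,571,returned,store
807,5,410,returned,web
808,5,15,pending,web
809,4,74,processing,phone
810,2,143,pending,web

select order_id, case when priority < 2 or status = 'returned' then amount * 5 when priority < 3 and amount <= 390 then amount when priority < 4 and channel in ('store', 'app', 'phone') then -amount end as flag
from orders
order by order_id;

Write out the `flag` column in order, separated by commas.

order_id=800: (no match → NULL) → NULL
order_id=801: priority < 3 and amount <= 390 → 288
order_id=802: (no match → NULL) → NULL
order_id=803: (no match → NULL) → NULL
order_id=804: priority < 2 or status = 'returned' → 235
order_id=805: (no match → NULL) → NULL
order_id=806: priority < 2 or status = 'returned' → 2855
order_id=807: priority < 2 or status = 'returned' → 2050
order_id=808: (no match → NULL) → NULL
order_id=809: (no match → NULL) → NULL
order_id=810: priority < 3 and amount <= 390 → 143

NULL, 288, NULL, NULL, 235, NULL, 2855, 2050, NULL, NULL, 143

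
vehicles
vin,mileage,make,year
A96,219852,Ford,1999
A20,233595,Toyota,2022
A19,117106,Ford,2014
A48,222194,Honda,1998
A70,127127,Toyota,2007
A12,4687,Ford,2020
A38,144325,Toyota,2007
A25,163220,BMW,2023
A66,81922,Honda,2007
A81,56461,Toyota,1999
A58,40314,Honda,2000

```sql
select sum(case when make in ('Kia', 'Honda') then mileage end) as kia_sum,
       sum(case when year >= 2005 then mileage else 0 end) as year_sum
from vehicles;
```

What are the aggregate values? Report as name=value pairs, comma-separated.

[kia_sum: make in ('Kia', 'Honda')]
vin=A96: ✗
vin=A20: ✗
vin=A19: ✗
vin=A48: ✓ → 222194
vin=A70: ✗
vin=A12: ✗
vin=A38: ✗
vin=A25: ✗
vin=A66: ✓ → 81922
vin=A81: ✗
vin=A58: ✓ → 40314
kia_sum = 222194 + 81922 + 40314 = 344430
—
[year_sum: year >= 2005]
vin=A96: ✗
vin=A20: ✓ → 233595
vin=A19: ✓ → 117106
vin=A48: ✗
vin=A70: ✓ → 127127
vin=A12: ✓ → 4687
vin=A38: ✓ → 144325
vin=A25: ✓ → 163220
vin=A66: ✓ → 81922
vin=A81: ✗
vin=A58: ✗
year_sum = 233595 + 117106 + 127127 + 4687 + 144325 + 163220 + 81922 = 871982

kia_sum=344430, year_sum=871982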